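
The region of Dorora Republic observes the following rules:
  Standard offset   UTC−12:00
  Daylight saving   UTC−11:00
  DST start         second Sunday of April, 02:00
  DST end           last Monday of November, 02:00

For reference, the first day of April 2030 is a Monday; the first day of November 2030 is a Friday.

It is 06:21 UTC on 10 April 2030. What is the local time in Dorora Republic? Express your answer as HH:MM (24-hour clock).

1 April 2030 is a Monday, so the first Sunday is April 7 and the second is April 14.
1 November 2030 is a Friday, so Mondays fall on 4, 11, 18, 25; the last is November 25.
At the standard offset (UTC−12:00), 06:21 UTC − 12h = 18:21 Dorora Republic standard time (rolling into the previous day, 9 April 2030).
The standard-time date in Dorora Republic, 9 April 2030, is outside the daylight-saving period (14 April – 25 November), so Dorora Republic is on standard time, UTC−12:00.
06:21 UTC − 12h = 18:21 local (rolling into the previous day, 9 April 2030).

18:21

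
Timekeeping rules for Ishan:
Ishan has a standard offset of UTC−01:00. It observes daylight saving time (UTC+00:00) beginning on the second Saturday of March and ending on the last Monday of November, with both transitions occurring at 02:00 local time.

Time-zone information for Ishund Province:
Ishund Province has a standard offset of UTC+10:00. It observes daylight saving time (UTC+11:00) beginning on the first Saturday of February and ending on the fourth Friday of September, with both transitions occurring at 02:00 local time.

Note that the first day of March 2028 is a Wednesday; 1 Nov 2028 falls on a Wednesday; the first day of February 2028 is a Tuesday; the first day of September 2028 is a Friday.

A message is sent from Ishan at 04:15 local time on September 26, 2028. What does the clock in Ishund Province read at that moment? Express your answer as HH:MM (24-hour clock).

1 March 2028 is a Wednesday, so the first Saturday is March 4 and the second is March 11.
1 November 2028 is a Wednesday, so Mondays fall on 6, 13, 20, 27; the last is November 27.
Daylight saving runs 11 March – 27 November; September 26, 2028 is inside that window, so Ishan is at UTC+00:00.
04:15 Ishan − 0h = 04:15 UTC.
1 February 2028 is a Tuesday, so the first Saturday is February 5.
1 September 2028 is a Friday, so the first Friday is September 1 and the fourth is September 22.
At the standard offset (UTC+10:00), 04:15 UTC + 10h = 14:15 Ishund Province standard time.
Daylight saving runs 5 February – 22 September; the standard-time date in Ishund Province, September 26, 2028, is outside that window, so Ishund Province is on standard time at UTC+10:00.
04:15 UTC + 10h = 14:15 Ishund Province.

14:15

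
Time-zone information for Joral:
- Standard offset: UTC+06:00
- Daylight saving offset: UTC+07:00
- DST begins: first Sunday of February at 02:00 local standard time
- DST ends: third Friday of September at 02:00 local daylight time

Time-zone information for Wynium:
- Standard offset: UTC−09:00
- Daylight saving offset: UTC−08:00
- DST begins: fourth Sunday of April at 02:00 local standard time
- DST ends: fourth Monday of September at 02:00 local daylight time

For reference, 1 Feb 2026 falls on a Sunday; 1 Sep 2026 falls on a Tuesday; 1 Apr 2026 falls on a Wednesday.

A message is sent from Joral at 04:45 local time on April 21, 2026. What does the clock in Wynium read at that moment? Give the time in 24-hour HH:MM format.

12:45

1 February 2026 is a Sunday, so the first Sunday is February 1.
1 September 2026 is a Tuesday, so the first Friday is September 4 and the third is September 18.
April 21, 2026 falls between 1 February and 18 September, so daylight saving is in effect and Joral is at UTC+07:00.
04:45 Joral − 7h = 21:45 UTC (rolling into the previous day, 20 April 2026).
1 April 2026 is a Wednesday, so the first Sunday is April 5 and the fourth is April 26.
1 September 2026 is a Tuesday, so the first Monday is September 7 and the fourth is September 28.
At the standard offset (UTC−09:00), 21:45 UTC − 9h = 12:45 Wynium standard time.
The standard-time date in Wynium, April 20, 2026, does not fall between 26 April and 28 September, so daylight saving is not in effect and Wynium is at UTC−09:00.
21:45 UTC − 9h = 12:45 Wynium.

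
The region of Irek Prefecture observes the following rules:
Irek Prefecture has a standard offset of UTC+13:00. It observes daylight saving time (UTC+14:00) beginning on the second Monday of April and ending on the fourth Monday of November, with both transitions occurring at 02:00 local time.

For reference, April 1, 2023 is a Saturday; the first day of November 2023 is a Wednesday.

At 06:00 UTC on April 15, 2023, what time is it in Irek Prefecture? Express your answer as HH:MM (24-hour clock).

20:00

1 April 2023 is a Saturday, so the first Monday is April 3 and the second is April 10.
1 November 2023 is a Wednesday, so the first Monday is November 6 and the fourth is November 27.
At the standard offset (UTC+13:00), 06:00 UTC + 13h = 19:00 Irek Prefecture standard time.
The standard-time date in Irek Prefecture, April 15, 2023, falls between 10 April and 27 November, so daylight saving is in effect and Irek Prefecture is at UTC+14:00.
06:00 UTC + 14h = 20:00 local.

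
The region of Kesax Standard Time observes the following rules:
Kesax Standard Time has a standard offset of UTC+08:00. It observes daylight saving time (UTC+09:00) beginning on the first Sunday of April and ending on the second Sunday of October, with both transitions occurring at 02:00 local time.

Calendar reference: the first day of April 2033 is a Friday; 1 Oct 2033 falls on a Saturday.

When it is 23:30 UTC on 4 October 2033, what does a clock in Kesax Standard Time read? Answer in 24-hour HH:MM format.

08:30

1 April 2033 is a Friday, so the first Sunday is April 3.
1 October 2033 is a Saturday, so the first Sunday is October 2 and the second is October 9.
At the standard offset (UTC+08:00), 23:30 UTC + 8h = 07:30 Kesax Standard Time standard time (rolling into the next day, 5 October 2033).
The standard-time date in Kesax Standard Time, 5 October 2033, lies within the daylight-saving period (3 April – 9 October), so Kesax Standard Time is on daylight time, UTC+09:00.
23:30 UTC + 9h = 08:30 local (rolling into the next day, 5 October 2033).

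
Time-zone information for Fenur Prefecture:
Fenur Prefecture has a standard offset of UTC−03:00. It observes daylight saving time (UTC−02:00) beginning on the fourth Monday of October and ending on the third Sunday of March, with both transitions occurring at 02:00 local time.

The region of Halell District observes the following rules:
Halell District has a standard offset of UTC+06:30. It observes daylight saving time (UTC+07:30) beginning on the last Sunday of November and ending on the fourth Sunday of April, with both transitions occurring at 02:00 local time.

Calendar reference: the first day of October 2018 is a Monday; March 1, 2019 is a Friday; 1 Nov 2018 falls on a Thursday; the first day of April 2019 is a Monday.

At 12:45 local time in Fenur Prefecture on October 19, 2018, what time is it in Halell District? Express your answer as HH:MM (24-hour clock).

22:15

1 October 2018 is a Monday, so the first Monday is October 1 and the fourth is October 22.
1 March 2019 is a Friday, so the first Sunday is March 3 and the third is March 17.
Daylight saving runs 22 October 2018 – 17 March 2019; October 19, 2018 is outside that window, so Fenur Prefecture is on standard time at UTC−03:00.
12:45 Fenur Prefecture + 3h = 15:45 UTC.
1 November 2018 is a Thursday, so Sundays fall on 4, 11, 18, 25; the last is November 25.
1 April 2019 is a Monday, so the first Sunday is April 7 and the fourth is April 28.
At the standard offset (UTC+06:30), 15:45 UTC + 6h30m = 22:15 Halell District standard time.
The standard-time date in Halell District, October 19, 2018, does not fall between 25 November 2018 and 28 April 2019, so daylight saving is not in effect and Halell District is at UTC+06:30.
15:45 UTC + 6h30m = 22:15 Halell District.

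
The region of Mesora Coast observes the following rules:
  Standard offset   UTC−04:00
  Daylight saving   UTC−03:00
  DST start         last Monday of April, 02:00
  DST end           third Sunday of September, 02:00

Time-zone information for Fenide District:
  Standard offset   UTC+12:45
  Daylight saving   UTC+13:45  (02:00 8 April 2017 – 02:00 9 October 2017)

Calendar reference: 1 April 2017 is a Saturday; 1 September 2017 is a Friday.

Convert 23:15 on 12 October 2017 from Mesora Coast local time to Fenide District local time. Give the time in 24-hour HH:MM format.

1 April 2017 is a Saturday, so Mondays fall on 3, 10, 17, 24; the last is April 24.
1 September 2017 is a Friday, so the first Sunday is September 3 and the third is September 17.
12 October 2017 does not fall between 24 April and 17 September, so daylight saving is not in effect and Mesora Coast is at UTC−04:00.
23:15 Mesora Coast + 4h = 03:15 UTC (rolling into the next day, 13 October 2017).
At the standard offset (UTC+12:45), 03:15 UTC + 12h45m = 16:00 Fenide District standard time.
Daylight saving runs 8 April – 9 October; the standard-time date in Fenide District, 13 October 2017, is outside that window, so Fenide District is on standard time at UTC+12:45.
03:15 UTC + 12h45m = 16:00 Fenide District.

16:00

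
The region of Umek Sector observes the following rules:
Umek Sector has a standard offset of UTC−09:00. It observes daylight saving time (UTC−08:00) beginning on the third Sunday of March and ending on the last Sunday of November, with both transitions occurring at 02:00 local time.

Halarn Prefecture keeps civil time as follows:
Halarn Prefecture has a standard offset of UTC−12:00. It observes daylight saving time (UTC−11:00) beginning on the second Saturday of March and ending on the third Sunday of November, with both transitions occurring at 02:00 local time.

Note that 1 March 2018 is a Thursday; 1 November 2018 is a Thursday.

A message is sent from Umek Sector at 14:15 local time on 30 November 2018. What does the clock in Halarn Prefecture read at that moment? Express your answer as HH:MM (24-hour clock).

11:15

1 March 2018 is a Thursday, so the first Sunday is March 4 and the third is March 18.
1 November 2018 is a Thursday, so Sundays fall on 4, 11, 18, 25; the last is November 25.
30 November 2018 is outside the daylight-saving period (18 March – 25 November), so Umek Sector is on standard time, UTC−09:00.
14:15 Umek Sector + 9h = 23:15 UTC.
1 March 2018 is a Thursday, so the first Saturday is March 3 and the second is March 10.
1 November 2018 is a Thursday, so the first Sunday is November 4 and the third is November 18.
At the standard offset (UTC−12:00), 23:15 UTC − 12h = 11:15 Halarn Prefecture standard time.
The standard-time date in Halarn Prefecture, 30 November 2018, does not fall between 10 March and 18 November, so daylight saving is not in effect and Halarn Prefecture is at UTC−12:00.
23:15 UTC − 12h = 11:15 Halarn Prefecture.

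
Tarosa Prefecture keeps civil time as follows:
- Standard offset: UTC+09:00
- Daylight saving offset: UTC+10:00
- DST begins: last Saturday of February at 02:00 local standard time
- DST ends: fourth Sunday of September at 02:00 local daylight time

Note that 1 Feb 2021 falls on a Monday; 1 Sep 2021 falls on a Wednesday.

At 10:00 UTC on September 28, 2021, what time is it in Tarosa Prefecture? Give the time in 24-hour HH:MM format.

1 February 2021 is a Monday, so Saturdays fall on 6, 13, 20, 27; the last is February 27.
1 September 2021 is a Wednesday, so the first Sunday is September 5 and the fourth is September 26.
At the standard offset (UTC+09:00), 10:00 UTC + 9h = 19:00 Tarosa Prefecture standard time.
The standard-time date in Tarosa Prefecture, September 28, 2021, is outside the daylight-saving period (27 February – 26 September), so Tarosa Prefecture is on standard time, UTC+09:00.
10:00 UTC + 9h = 19:00 local.

19:00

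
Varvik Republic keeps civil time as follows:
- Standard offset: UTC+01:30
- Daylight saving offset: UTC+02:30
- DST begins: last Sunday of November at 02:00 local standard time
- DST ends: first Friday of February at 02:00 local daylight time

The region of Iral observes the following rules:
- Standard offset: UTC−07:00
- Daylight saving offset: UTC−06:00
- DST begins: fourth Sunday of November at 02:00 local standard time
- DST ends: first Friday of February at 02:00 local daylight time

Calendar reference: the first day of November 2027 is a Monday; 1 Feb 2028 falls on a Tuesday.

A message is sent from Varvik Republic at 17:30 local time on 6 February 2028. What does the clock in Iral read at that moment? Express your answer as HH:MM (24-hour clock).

09:00

1 November 2027 is a Monday, so Sundays fall on 7, 14, 21, 28; the last is November 28.
1 February 2028 is a Tuesday, so the first Friday is February 4.
6 February 2028 is outside the daylight-saving period (28 November 2027 – 4 February 2028), so Varvik Republic is on standard time, UTC+01:30.
17:30 Varvik Republic − 1h30m = 16:00 UTC.
1 November 2027 is a Monday, so the first Sunday is November 7 and the fourth is November 28.
1 February 2028 is a Tuesday, so the first Friday is February 4.
At the standard offset (UTC−07:00), 16:00 UTC − 7h = 09:00 Iral standard time.
Daylight saving runs 28 November 2027 – 4 February 2028; the standard-time date in Iral, 6 February 2028, is outside that window, so Iral is on standard time at UTC−07:00.
16:00 UTC − 7h = 09:00 Iral.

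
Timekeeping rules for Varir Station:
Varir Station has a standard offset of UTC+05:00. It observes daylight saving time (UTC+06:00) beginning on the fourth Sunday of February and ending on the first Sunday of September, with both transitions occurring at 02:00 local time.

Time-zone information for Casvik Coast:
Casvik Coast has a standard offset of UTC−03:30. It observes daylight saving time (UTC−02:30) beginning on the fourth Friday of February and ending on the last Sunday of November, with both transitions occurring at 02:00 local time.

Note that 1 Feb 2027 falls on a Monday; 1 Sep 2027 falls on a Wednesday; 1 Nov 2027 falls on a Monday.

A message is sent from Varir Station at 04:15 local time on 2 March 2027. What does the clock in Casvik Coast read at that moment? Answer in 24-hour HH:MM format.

1 February 2027 is a Monday, so the first Sunday is February 7 and the fourth is February 28.
1 September 2027 is a Wednesday, so the first Sunday is September 5.
2 March 2027 lies within the daylight-saving period (28 February – 5 September), so Varir Station is on daylight time, UTC+06:00.
04:15 Varir Station − 6h = 22:15 UTC (rolling into the previous day, 1 March 2027).
1 February 2027 is a Monday, so the first Friday is February 5 and the fourth is February 26.
1 November 2027 is a Monday, so Sundays fall on 7, 14, 21, 28; the last is November 28.
At the standard offset (UTC−03:30), 22:15 UTC − 3h30m = 18:45 Casvik Coast standard time.
The standard-time date in Casvik Coast, 1 March 2027, lies within the daylight-saving period (26 February – 28 November), so Casvik Coast is on daylight time, UTC−02:30.
22:15 UTC − 2h30m = 19:45 Casvik Coast.

19:45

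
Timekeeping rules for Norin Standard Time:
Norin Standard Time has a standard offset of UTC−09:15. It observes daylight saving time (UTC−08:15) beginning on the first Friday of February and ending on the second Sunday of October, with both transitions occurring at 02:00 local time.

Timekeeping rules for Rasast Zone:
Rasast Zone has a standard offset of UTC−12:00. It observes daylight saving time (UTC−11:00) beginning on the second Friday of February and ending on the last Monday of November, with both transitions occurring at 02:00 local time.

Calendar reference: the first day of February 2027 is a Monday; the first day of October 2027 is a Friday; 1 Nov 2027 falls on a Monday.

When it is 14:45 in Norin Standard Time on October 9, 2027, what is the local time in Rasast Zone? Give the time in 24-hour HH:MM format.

12:00

1 February 2027 is a Monday, so the first Friday is February 5.
1 October 2027 is a Friday, so the first Sunday is October 3 and the second is October 10.
October 9, 2027 lies within the daylight-saving period (5 February – 10 October), so Norin Standard Time is on daylight time, UTC−08:15.
14:45 Norin Standard Time + 8h15m = 23:00 UTC.
1 February 2027 is a Monday, so the first Friday is February 5 and the second is February 12.
1 November 2027 is a Monday, so Mondays fall on 1, 8, 15, 22, 29; the last is November 29.
At the standard offset (UTC−12:00), 23:00 UTC − 12h = 11:00 Rasast Zone standard time.
The standard-time date in Rasast Zone, October 9, 2027, lies within the daylight-saving period (12 February – 29 November), so Rasast Zone is on daylight time, UTC−11:00.
23:00 UTC − 11h = 12:00 Rasast Zone.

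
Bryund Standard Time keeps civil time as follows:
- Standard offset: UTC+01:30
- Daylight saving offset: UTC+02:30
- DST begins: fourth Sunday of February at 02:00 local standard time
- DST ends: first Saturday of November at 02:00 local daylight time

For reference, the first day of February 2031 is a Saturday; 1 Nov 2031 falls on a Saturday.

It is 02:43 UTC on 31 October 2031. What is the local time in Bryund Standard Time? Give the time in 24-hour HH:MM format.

1 February 2031 is a Saturday, so the first Sunday is February 2 and the fourth is February 23.
1 November 2031 is a Saturday, so the first Saturday is November 1.
At the standard offset (UTC+01:30), 02:43 UTC + 1h30m = 04:13 Bryund Standard Time standard time.
Daylight saving runs 23 February – 1 November; the standard-time date in Bryund Standard Time, 31 October 2031, is inside that window, so Bryund Standard Time is at UTC+02:30.
02:43 UTC + 2h30m = 05:13 local.

05:13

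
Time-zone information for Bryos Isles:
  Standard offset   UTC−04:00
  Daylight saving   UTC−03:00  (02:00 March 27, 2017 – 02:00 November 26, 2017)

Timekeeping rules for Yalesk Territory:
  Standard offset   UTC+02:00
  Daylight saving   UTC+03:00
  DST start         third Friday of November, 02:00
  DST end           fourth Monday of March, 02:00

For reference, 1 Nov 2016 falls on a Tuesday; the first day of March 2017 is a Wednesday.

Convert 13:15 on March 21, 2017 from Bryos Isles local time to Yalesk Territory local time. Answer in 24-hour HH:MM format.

March 21, 2017 does not fall between 27 March and 26 November, so daylight saving is not in effect and Bryos Isles is at UTC−04:00.
13:15 Bryos Isles + 4h = 17:15 UTC.
1 November 2016 is a Tuesday, so the first Friday is November 4 and the third is November 18.
1 March 2017 is a Wednesday, so the first Monday is March 6 and the fourth is March 27.
At the standard offset (UTC+02:00), 17:15 UTC + 2h = 19:15 Yalesk Territory standard time.
Daylight saving runs 18 November 2016 – 27 March 2017; the standard-time date in Yalesk Territory, March 21, 2017, is inside that window, so Yalesk Territory is at UTC+03:00.
17:15 UTC + 3h = 20:15 Yalesk Territory.

20:15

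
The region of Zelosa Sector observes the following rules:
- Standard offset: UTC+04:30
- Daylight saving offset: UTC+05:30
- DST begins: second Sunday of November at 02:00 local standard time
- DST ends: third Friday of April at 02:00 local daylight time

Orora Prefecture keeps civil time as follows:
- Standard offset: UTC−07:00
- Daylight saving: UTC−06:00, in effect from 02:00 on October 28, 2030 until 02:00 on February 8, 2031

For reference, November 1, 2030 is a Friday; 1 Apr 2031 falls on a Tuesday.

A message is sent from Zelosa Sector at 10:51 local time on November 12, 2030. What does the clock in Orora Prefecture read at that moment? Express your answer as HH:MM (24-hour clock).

23:21

1 November 2030 is a Friday, so the first Sunday is November 3 and the second is November 10.
1 April 2031 is a Tuesday, so the first Friday is April 4 and the third is April 18.
Daylight saving runs 10 November 2030 – 18 April 2031; November 12, 2030 is inside that window, so Zelosa Sector is at UTC+05:30.
10:51 Zelosa Sector − 5h30m = 05:21 UTC.
At the standard offset (UTC−07:00), 05:21 UTC − 7h = 22:21 Orora Prefecture standard time (rolling into the previous day, 11 November 2030).
The standard-time date in Orora Prefecture, November 11, 2030, falls between 28 October 2030 and 8 February 2031, so daylight saving is in effect and Orora Prefecture is at UTC−06:00.
05:21 UTC − 6h = 23:21 Orora Prefecture (rolling into the previous day, 11 November 2030).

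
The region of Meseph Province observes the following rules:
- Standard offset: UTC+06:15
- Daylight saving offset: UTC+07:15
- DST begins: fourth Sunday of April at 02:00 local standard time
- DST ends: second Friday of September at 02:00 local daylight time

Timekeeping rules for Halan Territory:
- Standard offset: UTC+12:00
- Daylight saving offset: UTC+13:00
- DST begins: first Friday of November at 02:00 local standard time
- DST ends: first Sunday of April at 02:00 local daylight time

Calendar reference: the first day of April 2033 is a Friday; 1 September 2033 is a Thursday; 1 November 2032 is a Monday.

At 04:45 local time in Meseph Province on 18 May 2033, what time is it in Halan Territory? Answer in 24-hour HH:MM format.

09:30

1 April 2033 is a Friday, so the first Sunday is April 3 and the fourth is April 24.
1 September 2033 is a Thursday, so the first Friday is September 2 and the second is September 9.
18 May 2033 lies within the daylight-saving period (24 April – 9 September), so Meseph Province is on daylight time, UTC+07:15.
04:45 Meseph Province − 7h15m = 21:30 UTC (rolling into the previous day, 17 May 2033).
1 November 2032 is a Monday, so the first Friday is November 5.
1 April 2033 is a Friday, so the first Sunday is April 3.
At the standard offset (UTC+12:00), 21:30 UTC + 12h = 09:30 Halan Territory standard time (rolling into the next day, 18 May 2033).
Daylight saving runs 5 November 2032 – 3 April 2033; the standard-time date in Halan Territory, 18 May 2033, is outside that window, so Halan Territory is on standard time at UTC+12:00.
21:30 UTC + 12h = 09:30 Halan Territory (rolling into the next day, 18 May 2033).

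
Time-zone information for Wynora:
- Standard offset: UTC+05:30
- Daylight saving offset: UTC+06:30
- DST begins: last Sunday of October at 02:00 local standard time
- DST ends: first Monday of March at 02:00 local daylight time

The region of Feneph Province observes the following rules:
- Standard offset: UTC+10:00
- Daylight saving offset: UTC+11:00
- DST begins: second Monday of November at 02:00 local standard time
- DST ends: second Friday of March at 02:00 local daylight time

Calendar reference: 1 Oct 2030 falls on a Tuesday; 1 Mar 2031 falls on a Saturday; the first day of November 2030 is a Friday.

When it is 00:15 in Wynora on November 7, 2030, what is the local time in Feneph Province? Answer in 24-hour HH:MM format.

1 October 2030 is a Tuesday, so Sundays fall on 6, 13, 20, 27; the last is October 27.
1 March 2031 is a Saturday, so the first Monday is March 3.
November 7, 2030 falls between 27 October 2030 and 3 March 2031, so daylight saving is in effect and Wynora is at UTC+06:30.
00:15 Wynora − 6h30m = 17:45 UTC (rolling into the previous day, 6 November 2030).
1 November 2030 is a Friday, so the first Monday is November 4 and the second is November 11.
1 March 2031 is a Saturday, so the first Friday is March 7 and the second is March 14.
At the standard offset (UTC+10:00), 17:45 UTC + 10h = 03:45 Feneph Province standard time (rolling into the next day, 7 November 2030).
Daylight saving runs 11 November 2030 – 14 March 2031; the standard-time date in Feneph Province, November 7, 2030, is outside that window, so Feneph Province is on standard time at UTC+10:00.
17:45 UTC + 10h = 03:45 Feneph Province (rolling into the next day, 7 November 2030).

03:45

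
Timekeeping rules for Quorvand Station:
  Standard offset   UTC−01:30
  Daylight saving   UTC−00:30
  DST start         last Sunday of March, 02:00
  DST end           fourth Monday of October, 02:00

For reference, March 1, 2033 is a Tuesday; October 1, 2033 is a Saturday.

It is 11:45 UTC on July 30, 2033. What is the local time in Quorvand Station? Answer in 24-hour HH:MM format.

11:15

1 March 2033 is a Tuesday, so Sundays fall on 6, 13, 20, 27; the last is March 27.
1 October 2033 is a Saturday, so the first Monday is October 3 and the fourth is October 24.
At the standard offset (UTC−01:30), 11:45 UTC − 1h30m = 10:15 Quorvand Station standard time.
The standard-time date in Quorvand Station, July 30, 2033, lies within the daylight-saving period (27 March – 24 October), so Quorvand Station is on daylight time, UTC−00:30.
11:45 UTC − 0h30m = 11:15 local.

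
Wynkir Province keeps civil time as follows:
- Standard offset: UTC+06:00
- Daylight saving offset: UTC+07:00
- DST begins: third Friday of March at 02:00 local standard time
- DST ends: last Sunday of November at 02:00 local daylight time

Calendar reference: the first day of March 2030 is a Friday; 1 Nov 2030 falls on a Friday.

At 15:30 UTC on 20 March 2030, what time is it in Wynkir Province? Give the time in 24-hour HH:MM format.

22:30

1 March 2030 is a Friday, so the first Friday is March 1 and the third is March 15.
1 November 2030 is a Friday, so Sundays fall on 3, 10, 17, 24; the last is November 24.
At the standard offset (UTC+06:00), 15:30 UTC + 6h = 21:30 Wynkir Province standard time.
The standard-time date in Wynkir Province, 20 March 2030, lies within the daylight-saving period (15 March – 24 November), so Wynkir Province is on daylight time, UTC+07:00.
15:30 UTC + 7h = 22:30 local.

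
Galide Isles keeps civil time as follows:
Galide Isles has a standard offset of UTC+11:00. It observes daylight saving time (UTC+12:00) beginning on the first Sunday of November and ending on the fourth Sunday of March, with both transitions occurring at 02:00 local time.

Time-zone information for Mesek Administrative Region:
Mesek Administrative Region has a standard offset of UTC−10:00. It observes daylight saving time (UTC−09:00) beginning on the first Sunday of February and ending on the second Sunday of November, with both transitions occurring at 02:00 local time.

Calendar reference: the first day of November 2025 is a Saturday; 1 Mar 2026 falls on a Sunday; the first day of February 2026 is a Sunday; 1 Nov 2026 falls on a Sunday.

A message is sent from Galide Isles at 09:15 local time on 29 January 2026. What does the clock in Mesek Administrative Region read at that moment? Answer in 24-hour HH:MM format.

11:15

1 November 2025 is a Saturday, so the first Sunday is November 2.
1 March 2026 is a Sunday, so the first Sunday is March 1 and the fourth is March 22.
29 January 2026 lies within the daylight-saving period (2 November 2025 – 22 March 2026), so Galide Isles is on daylight time, UTC+12:00.
09:15 Galide Isles − 12h = 21:15 UTC (rolling into the previous day, 28 January 2026).
1 February 2026 is a Sunday, so the first Sunday is February 1.
1 November 2026 is a Sunday, so the first Sunday is November 1 and the second is November 8.
At the standard offset (UTC−10:00), 21:15 UTC − 10h = 11:15 Mesek Administrative Region standard time.
Daylight saving runs 1 February – 8 November; the standard-time date in Mesek Administrative Region, 28 January 2026, is outside that window, so Mesek Administrative Region is on standard time at UTC−10:00.
21:15 UTC − 10h = 11:15 Mesek Administrative Region.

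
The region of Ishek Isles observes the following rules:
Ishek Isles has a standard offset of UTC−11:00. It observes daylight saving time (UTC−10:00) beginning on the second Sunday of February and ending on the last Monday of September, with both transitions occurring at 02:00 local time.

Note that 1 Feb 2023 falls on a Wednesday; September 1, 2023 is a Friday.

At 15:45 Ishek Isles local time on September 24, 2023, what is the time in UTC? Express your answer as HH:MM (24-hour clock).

01:45

1 February 2023 is a Wednesday, so the first Sunday is February 5 and the second is February 12.
1 September 2023 is a Friday, so Mondays fall on 4, 11, 18, 25; the last is September 25.
September 24, 2023 lies within the daylight-saving period (12 February – 25 September), so Ishek Isles is on daylight time, UTC−10:00.
15:45 local + 10h = 01:45 UTC (rolling into the next day, 25 September 2023).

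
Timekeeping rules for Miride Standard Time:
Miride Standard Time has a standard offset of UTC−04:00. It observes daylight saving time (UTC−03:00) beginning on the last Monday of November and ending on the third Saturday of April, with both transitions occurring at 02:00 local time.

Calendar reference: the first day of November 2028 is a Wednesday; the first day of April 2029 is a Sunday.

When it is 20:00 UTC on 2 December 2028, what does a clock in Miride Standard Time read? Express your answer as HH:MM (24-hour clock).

1 November 2028 is a Wednesday, so Mondays fall on 6, 13, 20, 27; the last is November 27.
1 April 2029 is a Sunday, so the first Saturday is April 7 and the third is April 21.
At the standard offset (UTC−04:00), 20:00 UTC − 4h = 16:00 Miride Standard Time standard time.
The standard-time date in Miride Standard Time, 2 December 2028, falls between 27 November 2028 and 21 April 2029, so daylight saving is in effect and Miride Standard Time is at UTC−03:00.
20:00 UTC − 3h = 17:00 local.

17:00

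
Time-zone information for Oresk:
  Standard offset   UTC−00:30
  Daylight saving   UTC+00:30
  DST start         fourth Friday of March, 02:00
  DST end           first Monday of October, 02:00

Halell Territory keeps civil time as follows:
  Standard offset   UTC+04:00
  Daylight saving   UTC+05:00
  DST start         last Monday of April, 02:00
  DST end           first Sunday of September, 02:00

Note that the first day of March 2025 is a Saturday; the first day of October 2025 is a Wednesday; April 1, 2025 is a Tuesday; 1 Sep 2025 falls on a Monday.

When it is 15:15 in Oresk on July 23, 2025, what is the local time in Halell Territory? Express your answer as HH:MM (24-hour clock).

19:45

1 March 2025 is a Saturday, so the first Friday is March 7 and the fourth is March 28.
1 October 2025 is a Wednesday, so the first Monday is October 6.
Daylight saving runs 28 March – 6 October; July 23, 2025 is inside that window, so Oresk is at UTC+00:30.
15:15 Oresk − 0h30m = 14:45 UTC.
1 April 2025 is a Tuesday, so Mondays fall on 7, 14, 21, 28; the last is April 28.
1 September 2025 is a Monday, so the first Sunday is September 7.
At the standard offset (UTC+04:00), 14:45 UTC + 4h = 18:45 Halell Territory standard time.
The standard-time date in Halell Territory, July 23, 2025, falls between 28 April and 7 September, so daylight saving is in effect and Halell Territory is at UTC+05:00.
14:45 UTC + 5h = 19:45 Halell Territory.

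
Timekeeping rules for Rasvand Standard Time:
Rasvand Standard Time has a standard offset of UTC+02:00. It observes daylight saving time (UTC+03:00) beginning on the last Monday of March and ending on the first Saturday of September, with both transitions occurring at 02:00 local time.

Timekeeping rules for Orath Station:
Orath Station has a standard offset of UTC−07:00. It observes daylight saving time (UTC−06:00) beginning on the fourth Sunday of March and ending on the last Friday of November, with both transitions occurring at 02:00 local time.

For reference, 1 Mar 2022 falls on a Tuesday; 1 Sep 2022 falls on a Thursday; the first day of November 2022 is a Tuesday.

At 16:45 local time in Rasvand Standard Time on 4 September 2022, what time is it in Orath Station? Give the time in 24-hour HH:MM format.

1 March 2022 is a Tuesday, so Mondays fall on 7, 14, 21, 28; the last is March 28.
1 September 2022 is a Thursday, so the first Saturday is September 3.
4 September 2022 is outside the daylight-saving period (28 March – 3 September), so Rasvand Standard Time is on standard time, UTC+02:00.
16:45 Rasvand Standard Time − 2h = 14:45 UTC.
1 March 2022 is a Tuesday, so the first Sunday is March 6 and the fourth is March 27.
1 November 2022 is a Tuesday, so Fridays fall on 4, 11, 18, 25; the last is November 25.
At the standard offset (UTC−07:00), 14:45 UTC − 7h = 07:45 Orath Station standard time.
The standard-time date in Orath Station, 4 September 2022, falls between 27 March and 25 November, so daylight saving is in effect and Orath Station is at UTC−06:00.
14:45 UTC − 6h = 08:45 Orath Station.

08:45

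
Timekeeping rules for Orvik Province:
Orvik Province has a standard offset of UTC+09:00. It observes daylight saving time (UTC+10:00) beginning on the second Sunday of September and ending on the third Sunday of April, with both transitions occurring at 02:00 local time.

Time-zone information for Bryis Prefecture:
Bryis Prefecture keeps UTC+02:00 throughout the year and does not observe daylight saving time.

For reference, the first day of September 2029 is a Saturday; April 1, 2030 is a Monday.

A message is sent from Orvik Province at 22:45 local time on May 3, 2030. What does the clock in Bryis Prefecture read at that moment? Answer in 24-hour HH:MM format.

1 September 2029 is a Saturday, so the first Sunday is September 2 and the second is September 9.
1 April 2030 is a Monday, so the first Sunday is April 7 and the third is April 21.
Daylight saving runs 9 September 2029 – 21 April 2030; May 3, 2030 is outside that window, so Orvik Province is on standard time at UTC+09:00.
22:45 Orvik Province − 9h = 13:45 UTC.
Bryis Prefecture stays on UTC+02:00 all year.
13:45 UTC + 2h = 15:45 Bryis Prefecture.

15:45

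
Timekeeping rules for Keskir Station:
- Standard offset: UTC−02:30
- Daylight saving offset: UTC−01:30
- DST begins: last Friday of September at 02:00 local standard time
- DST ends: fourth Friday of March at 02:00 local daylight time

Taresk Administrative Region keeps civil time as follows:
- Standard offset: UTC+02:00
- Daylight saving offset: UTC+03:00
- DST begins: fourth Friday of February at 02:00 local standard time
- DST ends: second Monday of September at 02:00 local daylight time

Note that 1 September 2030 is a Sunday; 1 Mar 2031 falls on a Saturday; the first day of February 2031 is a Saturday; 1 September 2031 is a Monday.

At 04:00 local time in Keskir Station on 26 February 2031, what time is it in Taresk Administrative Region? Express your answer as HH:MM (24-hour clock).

1 September 2030 is a Sunday, so Fridays fall on 6, 13, 20, 27; the last is September 27.
1 March 2031 is a Saturday, so the first Friday is March 7 and the fourth is March 28.
26 February 2031 falls between 27 September 2030 and 28 March 2031, so daylight saving is in effect and Keskir Station is at UTC−01:30.
04:00 Keskir Station + 1h30m = 05:30 UTC.
1 February 2031 is a Saturday, so the first Friday is February 7 and the fourth is February 28.
1 September 2031 is a Monday, so the first Monday is September 1 and the second is September 8.
At the standard offset (UTC+02:00), 05:30 UTC + 2h = 07:30 Taresk Administrative Region standard time.
The standard-time date in Taresk Administrative Region, 26 February 2031, does not fall between 28 February and 8 September, so daylight saving is not in effect and Taresk Administrative Region is at UTC+02:00.
05:30 UTC + 2h = 07:30 Taresk Administrative Region.

07:30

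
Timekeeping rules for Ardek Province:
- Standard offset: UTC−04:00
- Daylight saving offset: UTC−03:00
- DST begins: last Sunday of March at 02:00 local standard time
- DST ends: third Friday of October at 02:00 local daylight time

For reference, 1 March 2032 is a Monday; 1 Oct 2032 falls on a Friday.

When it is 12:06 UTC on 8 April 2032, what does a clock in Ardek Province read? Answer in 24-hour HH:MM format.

1 March 2032 is a Monday, so Sundays fall on 7, 14, 21, 28; the last is March 28.
1 October 2032 is a Friday, so the first Friday is October 1 and the third is October 15.
At the standard offset (UTC−04:00), 12:06 UTC − 4h = 08:06 Ardek Province standard time.
Daylight saving runs 28 March – 15 October; the standard-time date in Ardek Province, 8 April 2032, is inside that window, so Ardek Province is at UTC−03:00.
12:06 UTC − 3h = 09:06 local.

09:06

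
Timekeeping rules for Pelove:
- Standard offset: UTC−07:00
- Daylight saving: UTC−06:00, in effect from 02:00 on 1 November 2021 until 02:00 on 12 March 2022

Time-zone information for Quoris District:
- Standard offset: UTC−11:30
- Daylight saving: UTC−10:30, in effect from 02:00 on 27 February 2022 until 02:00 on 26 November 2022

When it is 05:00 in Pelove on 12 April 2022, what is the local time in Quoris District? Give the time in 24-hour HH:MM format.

01:30

12 April 2022 is outside the daylight-saving period (1 November 2021 – 12 March 2022), so Pelove is on standard time, UTC−07:00.
05:00 Pelove + 7h = 12:00 UTC.
At the standard offset (UTC−11:30), 12:00 UTC − 11h30m = 00:30 Quoris District standard time.
The standard-time date in Quoris District, 12 April 2022, lies within the daylight-saving period (27 February – 26 November), so Quoris District is on daylight time, UTC−10:30.
12:00 UTC − 10h30m = 01:30 Quoris District.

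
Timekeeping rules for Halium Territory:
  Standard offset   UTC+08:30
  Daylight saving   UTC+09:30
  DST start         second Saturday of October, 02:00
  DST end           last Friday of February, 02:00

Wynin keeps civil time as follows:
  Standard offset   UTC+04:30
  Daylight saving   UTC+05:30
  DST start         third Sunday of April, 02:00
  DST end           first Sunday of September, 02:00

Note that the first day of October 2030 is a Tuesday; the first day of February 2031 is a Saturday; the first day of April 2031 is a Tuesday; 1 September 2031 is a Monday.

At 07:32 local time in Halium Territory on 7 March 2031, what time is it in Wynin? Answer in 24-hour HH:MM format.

1 October 2030 is a Tuesday, so the first Saturday is October 5 and the second is October 12.
1 February 2031 is a Saturday, so Fridays fall on 7, 14, 21, 28; the last is February 28.
7 March 2031 is outside the daylight-saving period (12 October 2030 – 28 February 2031), so Halium Territory is on standard time, UTC+08:30.
07:32 Halium Territory − 8h30m = 23:02 UTC (rolling into the previous day, 6 March 2031).
1 April 2031 is a Tuesday, so the first Sunday is April 6 and the third is April 20.
1 September 2031 is a Monday, so the first Sunday is September 7.
At the standard offset (UTC+04:30), 23:02 UTC + 4h30m = 03:32 Wynin standard time (rolling into the next day, 7 March 2031).
The standard-time date in Wynin, 7 March 2031, is outside the daylight-saving period (20 April – 7 September), so Wynin is on standard time, UTC+04:30.
23:02 UTC + 4h30m = 03:32 Wynin (rolling into the next day, 7 March 2031).

03:32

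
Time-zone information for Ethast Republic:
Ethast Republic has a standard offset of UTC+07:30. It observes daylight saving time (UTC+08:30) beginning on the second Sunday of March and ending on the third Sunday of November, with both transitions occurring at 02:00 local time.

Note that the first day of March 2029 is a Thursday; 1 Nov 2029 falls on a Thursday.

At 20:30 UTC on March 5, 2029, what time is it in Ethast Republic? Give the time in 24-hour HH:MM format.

1 March 2029 is a Thursday, so the first Sunday is March 4 and the second is March 11.
1 November 2029 is a Thursday, so the first Sunday is November 4 and the third is November 18.
At the standard offset (UTC+07:30), 20:30 UTC + 7h30m = 04:00 Ethast Republic standard time (rolling into the next day, 6 March 2029).
Daylight saving runs 11 March – 18 November; the standard-time date in Ethast Republic, March 6, 2029, is outside that window, so Ethast Republic is on standard time at UTC+07:30.
20:30 UTC + 7h30m = 04:00 local (rolling into the next day, 6 March 2029).

04:00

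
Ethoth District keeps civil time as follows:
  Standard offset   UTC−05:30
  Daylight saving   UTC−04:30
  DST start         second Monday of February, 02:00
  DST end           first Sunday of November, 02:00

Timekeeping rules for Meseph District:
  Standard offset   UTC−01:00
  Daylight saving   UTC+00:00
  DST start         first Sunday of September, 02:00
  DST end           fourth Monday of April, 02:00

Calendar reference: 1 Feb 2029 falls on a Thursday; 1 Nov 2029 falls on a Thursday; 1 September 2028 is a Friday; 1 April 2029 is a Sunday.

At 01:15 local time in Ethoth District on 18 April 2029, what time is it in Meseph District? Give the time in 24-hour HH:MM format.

05:45

1 February 2029 is a Thursday, so the first Monday is February 5 and the second is February 12.
1 November 2029 is a Thursday, so the first Sunday is November 4.
18 April 2029 lies within the daylight-saving period (12 February – 4 November), so Ethoth District is on daylight time, UTC−04:30.
01:15 Ethoth District + 4h30m = 05:45 UTC.
1 September 2028 is a Friday, so the first Sunday is September 3.
1 April 2029 is a Sunday, so the first Monday is April 2 and the fourth is April 23.
At the standard offset (UTC−01:00), 05:45 UTC − 1h = 04:45 Meseph District standard time.
The standard-time date in Meseph District, 18 April 2029, lies within the daylight-saving period (3 September 2028 – 23 April 2029), so Meseph District is on daylight time, UTC+00:00.
05:45 UTC + 0h = 05:45 Meseph District.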